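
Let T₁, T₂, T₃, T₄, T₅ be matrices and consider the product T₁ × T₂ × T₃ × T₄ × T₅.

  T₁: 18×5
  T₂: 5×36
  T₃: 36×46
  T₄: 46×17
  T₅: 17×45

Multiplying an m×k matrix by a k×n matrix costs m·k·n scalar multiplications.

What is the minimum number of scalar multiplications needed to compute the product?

Adjacent pairs: T₁T₂ = 18·5·36 = 3240; T₂T₃ = 5·36·46 = 8280; T₃T₄ = 36·46·17 = 28152; T₄T₅ = 46·17·45 = 35190.
Length 3: T₁..T₃: k=1: 0+8280+18·5·46=12420; k=2: 3240+0+18·36·46=33048 → min 12420 | T₂..T₄: k=2: 0+28152+5·36·17=31212; k=3: 8280+0+5·46·17=12190 → min 12190 | T₃..T₅: k=3: 0+35190+36·46·45=109710; k=4: 28152+0+36·17·45=55692 → min 55692.
Length 4: T₁..T₄: k=1: 0+12190+18·5·17=13720; k=2: 3240+28152+18·36·17=42408; k=3: 12420+0+18·46·17=26496 → min 13720 | T₂..T₅: k=2: 0+55692+5·36·45=63792; k=3: 8280+35190+5·46·45=53820; k=4: 12190+0+5·17·45=16015 → min 16015.
Length 5: T₁..T₅: k=1: 0+16015+18·5·45=20065; k=2: 3240+55692+18·36·45=88092; k=3: 12420+35190+18·46·45=84870; k=4: 13720+0+18·17·45=27490 → min 20065.
Optimal order: (T₁ × (((T₂ × T₃) × T₄) × T₅)) with cost 20065.

20065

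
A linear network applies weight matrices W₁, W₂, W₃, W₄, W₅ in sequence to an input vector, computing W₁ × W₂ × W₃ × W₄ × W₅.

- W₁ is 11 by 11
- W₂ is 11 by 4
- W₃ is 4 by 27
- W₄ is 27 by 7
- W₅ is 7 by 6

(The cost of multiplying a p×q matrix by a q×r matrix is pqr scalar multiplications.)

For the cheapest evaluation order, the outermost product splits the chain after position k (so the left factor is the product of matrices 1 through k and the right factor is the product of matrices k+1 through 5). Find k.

2

Adjacent pairs: W₁W₂ = 11·11·4 = 484; W₂W₃ = 11·4·27 = 1188; W₃W₄ = 4·27·7 = 756; W₄W₅ = 27·7·6 = 1134.
Length 3: W₁..W₃: k=1: 0+1188+11·11·27=4455; k=2: 484+0+11·4·27=1672 → min 1672 | W₂..W₄: k=2: 0+756+11·4·7=1064; k=3: 1188+0+11·27·7=3267 → min 1064 | W₃..W₅: k=3: 0+1134+4·27·6=1782; k=4: 756+0+4·7·6=924 → min 924.
Length 4: W₁..W₄: k=1: 0+1064+11·11·7=1911; k=2: 484+756+11·4·7=1548; k=3: 1672+0+11·27·7=3751 → min 1548 | W₂..W₅: k=2: 0+924+11·4·6=1188; k=3: 1188+1134+11·27·6=4104; k=4: 1064+0+11·7·6=1526 → min 1188.
Top-level splits: k=1: (W₁..W₁)·(W₂..W₅) → 0+1188+11·11·6 = 1914; k=2: (W₁..W₂)·(W₃..W₅) → 484+924+11·4·6 = 1672; k=3: (W₁..W₃)·(W₄..W₅) → 1672+1134+11·27·6 = 4588; k=4: (W₁..W₄)·(W₅..W₅) → 1548+0+11·7·6 = 2010.
Best split is after W₂, i.e. k = 2.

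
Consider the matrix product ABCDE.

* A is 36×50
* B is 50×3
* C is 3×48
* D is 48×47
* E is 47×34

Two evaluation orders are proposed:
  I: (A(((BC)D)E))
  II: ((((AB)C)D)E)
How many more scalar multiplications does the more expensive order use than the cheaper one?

111772

Order I = (A(((BC)D)E)): (BC): 50×3 by 3×48 → 50×48, cost 50·3·48 = 7200; ((BC)D): 50×48 by 48×47 → 50×47, cost 50·48·47 = 112800; cumulative 120000; (((BC)D)E): 50×47 by 47×34 → 50×34, cost 50·47·34 = 79900; cumulative 199900; (A(((BC)D)E)): 36×50 by 50×34 → 36×34, cost 36·50·34 = 61200; cumulative 261100. Total 261100.
Order II = ((((AB)C)D)E): (AB): 36×50 by 50×3 → 36×3, cost 36·50·3 = 5400; ((AB)C): 36×3 by 3×48 → 36×48, cost 36·3·48 = 5184; cumulative 10584; (((AB)C)D): 36×48 by 48×47 → 36×47, cost 36·48·47 = 81216; cumulative 91800; ((((AB)C)D)E): 36×47 by 47×34 → 36×34, cost 36·47·34 = 57528; cumulative 149328. Total 149328.
Difference: |261100 − 149328| = 111772.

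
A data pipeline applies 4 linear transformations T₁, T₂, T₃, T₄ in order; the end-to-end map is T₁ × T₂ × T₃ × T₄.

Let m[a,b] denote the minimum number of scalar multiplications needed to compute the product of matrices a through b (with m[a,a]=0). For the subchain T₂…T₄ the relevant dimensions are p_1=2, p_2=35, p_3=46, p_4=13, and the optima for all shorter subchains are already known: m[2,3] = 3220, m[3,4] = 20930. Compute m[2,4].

4416

m[2,4] = min over k∈[2,3] of m[2,k]+m[k+1,4]+p_{1}·p_k·p_{4}.
k=2: 0 + 20930 + 2·35·13 = 21840; k=3: 3220 + 0 + 2·46·13 = 4416.
Minimum: 4416 at k=3.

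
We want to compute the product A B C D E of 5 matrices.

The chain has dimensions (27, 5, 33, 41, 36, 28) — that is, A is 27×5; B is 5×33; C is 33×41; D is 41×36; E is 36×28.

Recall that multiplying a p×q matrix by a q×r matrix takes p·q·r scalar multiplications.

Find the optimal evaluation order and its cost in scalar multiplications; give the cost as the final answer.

Adjacent pairs: AB = 27·5·33 = 4455; BC = 5·33·41 = 6765; CD = 33·41·36 = 48708; DE = 41·36·28 = 41328.
Length 3: A..C: k=1: 0+6765+27·5·41=12300; k=2: 4455+0+27·33·41=40986 → min 12300 | B..D: k=2: 0+48708+5·33·36=54648; k=3: 6765+0+5·41·36=14145 → min 14145 | C..E: k=3: 0+41328+33·41·28=79212; k=4: 48708+0+33·36·28=81972 → min 79212.
Length 4: A..D: k=1: 0+14145+27·5·36=19005; k=2: 4455+48708+27·33·36=85239; k=3: 12300+0+27·41·36=52152 → min 19005 | B..E: k=2: 0+79212+5·33·28=83832; k=3: 6765+41328+5·41·28=53833; k=4: 14145+0+5·36·28=19185 → min 19185.
Length 5: A..E: k=1: 0+19185+27·5·28=22965; k=2: 4455+79212+27·33·28=108615; k=3: 12300+41328+27·41·28=84624; k=4: 19005+0+27·36·28=46221 → min 22965.
Optimal parenthesization: (A (((B C) D) E)) with cost 22965.

22965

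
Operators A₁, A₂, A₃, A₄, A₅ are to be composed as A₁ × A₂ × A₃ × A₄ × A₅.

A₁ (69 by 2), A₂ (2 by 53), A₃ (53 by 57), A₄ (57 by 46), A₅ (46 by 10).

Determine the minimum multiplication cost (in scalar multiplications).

13586

Adjacent pairs: A₁A₂ = 69·2·53 = 7314; A₂A₃ = 2·53·57 = 6042; A₃A₄ = 53·57·46 = 138966; A₄A₅ = 57·46·10 = 26220.
Length 3: A₁..A₃: k=1: 0+6042+69·2·57=13908; k=2: 7314+0+69·53·57=215763 → min 13908 | A₂..A₄: k=2: 0+138966+2·53·46=143842; k=3: 6042+0+2·57·46=11286 → min 11286 | A₃..A₅: k=3: 0+26220+53·57·10=56430; k=4: 138966+0+53·46·10=163346 → min 56430.
Length 4: A₁..A₄: k=1: 0+11286+69·2·46=17634; k=2: 7314+138966+69·53·46=314502; k=3: 13908+0+69·57·46=194826 → min 17634 | A₂..A₅: k=2: 0+56430+2·53·10=57490; k=3: 6042+26220+2·57·10=33402; k=4: 11286+0+2·46·10=12206 → min 12206.
Length 5: A₁..A₅: k=1: 0+12206+69·2·10=13586; k=2: 7314+56430+69·53·10=100314; k=3: 13908+26220+69·57·10=79458; k=4: 17634+0+69·46·10=49374 → min 13586.
Optimal order: (A₁ × (((A₂ × A₃) × A₄) × A₅)) with cost 13586.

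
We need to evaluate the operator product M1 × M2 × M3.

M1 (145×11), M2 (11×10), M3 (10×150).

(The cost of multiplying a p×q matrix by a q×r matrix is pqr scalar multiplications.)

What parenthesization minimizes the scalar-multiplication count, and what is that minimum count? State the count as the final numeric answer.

(M1 × (M2 × M3)): cost 255750.
((M1 × M2) × M3): cost 233450.
Optimal: ((M1 × M2) × M3) with cost 233450.

233450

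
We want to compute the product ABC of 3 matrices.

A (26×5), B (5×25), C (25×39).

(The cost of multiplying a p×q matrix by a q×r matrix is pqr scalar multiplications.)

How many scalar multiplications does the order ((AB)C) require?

28600

(AB): 26×5 by 5×25 → 26×25, cost 26·5·25 = 3250
((AB)C): 26×25 by 25×39 → 26×39, cost 26·25·39 = 25350; cumulative 28600
Total: 28600 scalar multiplications.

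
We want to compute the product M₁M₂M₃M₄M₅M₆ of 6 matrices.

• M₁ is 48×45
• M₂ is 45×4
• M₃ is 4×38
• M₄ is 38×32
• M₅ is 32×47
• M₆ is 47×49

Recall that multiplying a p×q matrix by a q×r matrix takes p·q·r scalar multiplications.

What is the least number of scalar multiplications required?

Adjacent pairs: M₁M₂ = 48·45·4 = 8640; M₂M₃ = 45·4·38 = 6840; M₃M₄ = 4·38·32 = 4864; M₄M₅ = 38·32·47 = 57152; M₅M₆ = 32·47·49 = 73696.
Length 3: M₁..M₃: k=1: 0+6840+48·45·38=88920; k=2: 8640+0+48·4·38=15936 → min 15936 | M₂..M₄: k=2: 0+4864+45·4·32=10624; k=3: 6840+0+45·38·32=61560 → min 10624 | M₃..M₅: k=3: 0+57152+4·38·47=64296; k=4: 4864+0+4·32·47=10880 → min 10880 | M₄..M₆: k=4: 0+73696+38·32·49=133280; k=5: 57152+0+38·47·49=144666 → min 133280.
Length 4: M₁..M₄: k=1: 0+10624+48·45·32=79744; k=2: 8640+4864+48·4·32=19648; k=3: 15936+0+48·38·32=74304 → min 19648 | M₂..M₅: k=2: 0+10880+45·4·47=19340; k=3: 6840+57152+45·38·47=144362; k=4: 10624+0+45·32·47=78304 → min 19340 | M₃..M₆: k=3: 0+133280+4·38·49=140728; k=4: 4864+73696+4·32·49=84832; k=5: 10880+0+4·47·49=20092 → min 20092.
Length 5: M₁..M₅: k=1: 0+19340+48·45·47=120860; k=2: 8640+10880+48·4·47=28544; k=3: 15936+57152+48·38·47=158816; k=4: 19648+0+48·32·47=91840 → min 28544 | M₂..M₆: k=2: 0+20092+45·4·49=28912; k=3: 6840+133280+45·38·49=223910; k=4: 10624+73696+45·32·49=154880; k=5: 19340+0+45·47·49=122975 → min 28912.
Length 6: M₁..M₆: k=1: 0+28912+48·45·49=134752; k=2: 8640+20092+48·4·49=38140; k=3: 15936+133280+48·38·49=238592; k=4: 19648+73696+48·32·49=168608; k=5: 28544+0+48·47·49=139088 → min 38140.
Optimal order: ((M₁M₂)(((M₃M₄)M₅)M₆)) with cost 38140.

38140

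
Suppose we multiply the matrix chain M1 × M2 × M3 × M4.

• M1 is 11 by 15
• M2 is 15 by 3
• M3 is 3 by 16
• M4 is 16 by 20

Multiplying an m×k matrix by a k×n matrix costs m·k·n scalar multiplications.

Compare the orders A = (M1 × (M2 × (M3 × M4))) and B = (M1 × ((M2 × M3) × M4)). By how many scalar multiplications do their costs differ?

Order A = (M1 × (M2 × (M3 × M4))): (M3 × M4): 3×16 by 16×20 → 3×20, cost 3·16·20 = 960; (M2 × (M3 × M4)): 15×3 by 3×20 → 15×20, cost 15·3·20 = 900; cumulative 1860; (M1 × (M2 × (M3 × M4))): 11×15 by 15×20 → 11×20, cost 11·15·20 = 3300; cumulative 5160. Total 5160.
Order B = (M1 × ((M2 × M3) × M4)): (M2 × M3): 15×3 by 3×16 → 15×16, cost 15·3·16 = 720; ((M2 × M3) × M4): 15×16 by 16×20 → 15×20, cost 15·16·20 = 4800; cumulative 5520; (M1 × ((M2 × M3) × M4)): 11×15 by 15×20 → 11×20, cost 11·15·20 = 3300; cumulative 8820. Total 8820.
Difference: |5160 − 8820| = 3660.

3660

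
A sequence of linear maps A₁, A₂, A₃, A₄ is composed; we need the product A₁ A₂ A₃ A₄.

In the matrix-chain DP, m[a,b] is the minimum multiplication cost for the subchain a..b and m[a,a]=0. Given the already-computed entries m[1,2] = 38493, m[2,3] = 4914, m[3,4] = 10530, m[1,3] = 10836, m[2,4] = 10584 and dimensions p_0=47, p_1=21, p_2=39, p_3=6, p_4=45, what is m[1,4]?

23526

m[1,4] = min over k∈[1,3] of m[1,k]+m[k+1,4]+p_{0}·p_k·p_{4}.
k=1: 0 + 10584 + 47·21·45 = 54999; k=2: 38493 + 10530 + 47·39·45 = 131508; k=3: 10836 + 0 + 47·6·45 = 23526.
Minimum: 23526 at k=3.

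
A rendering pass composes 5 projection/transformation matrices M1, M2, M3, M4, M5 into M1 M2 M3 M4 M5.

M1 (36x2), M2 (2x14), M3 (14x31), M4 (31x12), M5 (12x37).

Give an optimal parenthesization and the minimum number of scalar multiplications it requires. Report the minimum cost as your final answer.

5164

Adjacent pairs: M1M2 = 36·2·14 = 1008; M2M3 = 2·14·31 = 868; M3M4 = 14·31·12 = 5208; M4M5 = 31·12·37 = 13764.
Length 3: M1..M3: k=1: 0+868+36·2·31=3100; k=2: 1008+0+36·14·31=16632 → min 3100 | M2..M4: k=2: 0+5208+2·14·12=5544; k=3: 868+0+2·31·12=1612 → min 1612 | M3..M5: k=3: 0+13764+14·31·37=29822; k=4: 5208+0+14·12·37=11424 → min 11424.
Length 4: M1..M4: k=1: 0+1612+36·2·12=2476; k=2: 1008+5208+36·14·12=12264; k=3: 3100+0+36·31·12=16492 → min 2476 | M2..M5: k=2: 0+11424+2·14·37=12460; k=3: 868+13764+2·31·37=16926; k=4: 1612+0+2·12·37=2500 → min 2500.
Length 5: M1..M5: k=1: 0+2500+36·2·37=5164; k=2: 1008+11424+36·14·37=31080; k=3: 3100+13764+36·31·37=58156; k=4: 2476+0+36·12·37=18460 → min 5164.
Optimal parenthesization: (M1 (((M2 M3) M4) M5)) with cost 5164.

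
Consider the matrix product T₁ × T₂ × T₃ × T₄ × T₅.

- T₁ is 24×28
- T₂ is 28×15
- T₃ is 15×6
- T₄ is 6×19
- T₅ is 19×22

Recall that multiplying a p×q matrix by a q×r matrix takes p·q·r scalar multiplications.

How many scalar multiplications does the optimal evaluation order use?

Adjacent pairs: T₁T₂ = 24·28·15 = 10080; T₂T₃ = 28·15·6 = 2520; T₃T₄ = 15·6·19 = 1710; T₄T₅ = 6·19·22 = 2508.
Length 3: T₁..T₃: k=1: 0+2520+24·28·6=6552; k=2: 10080+0+24·15·6=12240 → min 6552 | T₂..T₄: k=2: 0+1710+28·15·19=9690; k=3: 2520+0+28·6·19=5712 → min 5712 | T₃..T₅: k=3: 0+2508+15·6·22=4488; k=4: 1710+0+15·19·22=7980 → min 4488.
Length 4: T₁..T₄: k=1: 0+5712+24·28·19=18480; k=2: 10080+1710+24·15·19=18630; k=3: 6552+0+24·6·19=9288 → min 9288 | T₂..T₅: k=2: 0+4488+28·15·22=13728; k=3: 2520+2508+28·6·22=8724; k=4: 5712+0+28·19·22=17416 → min 8724.
Length 5: T₁..T₅: k=1: 0+8724+24·28·22=23508; k=2: 10080+4488+24·15·22=22488; k=3: 6552+2508+24·6·22=12228; k=4: 9288+0+24·19·22=19320 → min 12228.
Optimal order: ((T₁ × (T₂ × T₃)) × (T₄ × T₅)) with cost 12228.

12228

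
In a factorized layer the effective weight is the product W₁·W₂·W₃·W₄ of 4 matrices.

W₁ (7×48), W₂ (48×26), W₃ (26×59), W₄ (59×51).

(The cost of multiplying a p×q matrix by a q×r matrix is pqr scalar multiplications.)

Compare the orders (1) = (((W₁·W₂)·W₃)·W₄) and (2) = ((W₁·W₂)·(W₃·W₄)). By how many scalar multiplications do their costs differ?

Order (1) = (((W₁·W₂)·W₃)·W₄): (W₁·W₂): 7×48 by 48×26 → 7×26, cost 7·48·26 = 8736; ((W₁·W₂)·W₃): 7×26 by 26×59 → 7×59, cost 7·26·59 = 10738; cumulative 19474; (((W₁·W₂)·W₃)·W₄): 7×59 by 59×51 → 7×51, cost 7·59·51 = 21063; cumulative 40537. Total 40537.
Order (2) = ((W₁·W₂)·(W₃·W₄)): (W₁·W₂): 7×48 by 48×26 → 7×26, cost 7·48·26 = 8736; (W₃·W₄): 26×59 by 59×51 → 26×51, cost 26·59·51 = 78234; ((W₁·W₂)·(W₃·W₄)): 7×26 by 26×51 → 7×51, cost 7·26·51 = 9282; cumulative 96252. Total 96252.
Difference: |40537 − 96252| = 55715.

55715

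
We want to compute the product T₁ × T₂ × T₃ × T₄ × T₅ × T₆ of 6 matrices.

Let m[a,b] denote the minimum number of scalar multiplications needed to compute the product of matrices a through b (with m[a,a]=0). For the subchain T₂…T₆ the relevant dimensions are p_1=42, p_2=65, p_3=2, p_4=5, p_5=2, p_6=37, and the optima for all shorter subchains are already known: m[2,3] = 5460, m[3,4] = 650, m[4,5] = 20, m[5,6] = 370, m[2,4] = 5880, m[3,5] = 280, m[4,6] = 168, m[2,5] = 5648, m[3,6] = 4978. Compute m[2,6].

8736

m[2,6] = min over k∈[2,5] of m[2,k]+m[k+1,6]+p_{1}·p_k·p_{6}.
k=2: 0 + 4978 + 42·65·37 = 105988; k=3: 5460 + 168 + 42·2·37 = 8736; k=4: 5880 + 370 + 42·5·37 = 14020; k=5: 5648 + 0 + 42·2·37 = 8756.
Minimum: 8736 at k=3.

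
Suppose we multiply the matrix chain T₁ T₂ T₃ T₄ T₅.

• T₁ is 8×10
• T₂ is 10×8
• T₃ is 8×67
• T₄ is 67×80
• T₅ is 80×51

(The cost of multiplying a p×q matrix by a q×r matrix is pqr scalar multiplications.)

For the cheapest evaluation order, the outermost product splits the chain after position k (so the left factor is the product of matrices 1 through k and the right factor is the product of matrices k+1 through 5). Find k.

2

Adjacent pairs: T₁T₂ = 8·10·8 = 640; T₂T₃ = 10·8·67 = 5360; T₃T₄ = 8·67·80 = 42880; T₄T₅ = 67·80·51 = 273360.
Length 3: T₁..T₃: k=1: 0+5360+8·10·67=10720; k=2: 640+0+8·8·67=4928 → min 4928 | T₂..T₄: k=2: 0+42880+10·8·80=49280; k=3: 5360+0+10·67·80=58960 → min 49280 | T₃..T₅: k=3: 0+273360+8·67·51=300696; k=4: 42880+0+8·80·51=75520 → min 75520.
Length 4: T₁..T₄: k=1: 0+49280+8·10·80=55680; k=2: 640+42880+8·8·80=48640; k=3: 4928+0+8·67·80=47808 → min 47808 | T₂..T₅: k=2: 0+75520+10·8·51=79600; k=3: 5360+273360+10·67·51=312890; k=4: 49280+0+10·80·51=90080 → min 79600.
Top-level splits: k=1: (T₁..T₁)·(T₂..T₅) → 0+79600+8·10·51 = 83680; k=2: (T₁..T₂)·(T₃..T₅) → 640+75520+8·8·51 = 79424; k=3: (T₁..T₃)·(T₄..T₅) → 4928+273360+8·67·51 = 305624; k=4: (T₁..T₄)·(T₅..T₅) → 47808+0+8·80·51 = 80448.
Best split is after T₂, i.e. k = 2.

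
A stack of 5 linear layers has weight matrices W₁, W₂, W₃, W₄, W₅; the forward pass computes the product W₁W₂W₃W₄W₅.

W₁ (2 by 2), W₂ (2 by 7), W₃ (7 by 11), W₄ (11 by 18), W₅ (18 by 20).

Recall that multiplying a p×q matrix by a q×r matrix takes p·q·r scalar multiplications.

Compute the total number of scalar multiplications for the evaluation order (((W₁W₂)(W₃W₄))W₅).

(W₁W₂): 2×2 by 2×7 → 2×7, cost 2·2·7 = 28
(W₃W₄): 7×11 by 11×18 → 7×18, cost 7·11·18 = 1386
((W₁W₂)(W₃W₄)): 2×7 by 7×18 → 2×18, cost 2·7·18 = 252; cumulative 1666
(((W₁W₂)(W₃W₄))W₅): 2×18 by 18×20 → 2×20, cost 2·18·20 = 720; cumulative 2386
Total: 2386 scalar multiplications.

2386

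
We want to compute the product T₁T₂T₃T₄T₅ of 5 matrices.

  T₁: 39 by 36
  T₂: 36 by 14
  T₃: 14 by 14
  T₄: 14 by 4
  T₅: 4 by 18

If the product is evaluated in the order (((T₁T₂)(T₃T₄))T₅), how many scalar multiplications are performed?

(T₁T₂): 39×36 by 36×14 → 39×14, cost 39·36·14 = 19656
(T₃T₄): 14×14 by 14×4 → 14×4, cost 14·14·4 = 784
((T₁T₂)(T₃T₄)): 39×14 by 14×4 → 39×4, cost 39·14·4 = 2184; cumulative 22624
(((T₁T₂)(T₃T₄))T₅): 39×4 by 4×18 → 39×18, cost 39·4·18 = 2808; cumulative 25432
Total: 25432 scalar multiplications.

25432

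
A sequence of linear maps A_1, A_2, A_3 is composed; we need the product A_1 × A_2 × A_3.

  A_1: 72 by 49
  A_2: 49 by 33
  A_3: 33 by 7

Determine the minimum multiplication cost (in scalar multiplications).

36015

Order (A_1 × (A_2 × A_3)): (A_2 × A_3): 49×33 by 33×7 → 49×7, cost 49·33·7 = 11319; (A_1 × (A_2 × A_3)): 72×49 by 49×7 → 72×7, cost 72·49·7 = 24696; cumulative 36015. Total 36015.
Order ((A_1 × A_2) × A_3): (A_1 × A_2): 72×49 by 49×33 → 72×33, cost 72·49·33 = 116424; ((A_1 × A_2) × A_3): 72×33 by 33×7 → 72×7, cost 72·33·7 = 16632; cumulative 133056. Total 133056.
Minimum: 36015.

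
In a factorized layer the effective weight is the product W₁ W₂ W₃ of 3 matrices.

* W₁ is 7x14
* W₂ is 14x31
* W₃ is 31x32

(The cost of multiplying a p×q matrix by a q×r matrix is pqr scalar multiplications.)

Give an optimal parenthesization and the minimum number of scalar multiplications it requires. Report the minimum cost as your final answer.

(W₁ (W₂ W₃)): cost 17024.
((W₁ W₂) W₃): cost 9982.
Optimal: ((W₁ W₂) W₃) with cost 9982.

9982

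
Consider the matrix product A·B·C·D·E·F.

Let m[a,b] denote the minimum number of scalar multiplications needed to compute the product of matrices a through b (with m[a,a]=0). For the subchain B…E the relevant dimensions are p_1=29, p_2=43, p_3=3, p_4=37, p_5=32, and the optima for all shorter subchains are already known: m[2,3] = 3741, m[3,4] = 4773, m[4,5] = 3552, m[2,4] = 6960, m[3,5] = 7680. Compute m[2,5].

10077

m[2,5] = min over k∈[2,4] of m[2,k]+m[k+1,5]+p_{1}·p_k·p_{5}.
k=2: 0 + 7680 + 29·43·32 = 47584; k=3: 3741 + 3552 + 29·3·32 = 10077; k=4: 6960 + 0 + 29·37·32 = 41296.
Minimum: 10077 at k=3.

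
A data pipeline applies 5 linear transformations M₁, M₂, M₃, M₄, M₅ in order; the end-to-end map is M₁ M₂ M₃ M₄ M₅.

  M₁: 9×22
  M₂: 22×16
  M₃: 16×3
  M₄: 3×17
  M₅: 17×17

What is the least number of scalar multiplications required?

2976

Adjacent pairs: M₁M₂ = 9·22·16 = 3168; M₂M₃ = 22·16·3 = 1056; M₃M₄ = 16·3·17 = 816; M₄M₅ = 3·17·17 = 867.
Length 3: M₁..M₃: k=1: 0+1056+9·22·3=1650; k=2: 3168+0+9·16·3=3600 → min 1650 | M₂..M₄: k=2: 0+816+22·16·17=6800; k=3: 1056+0+22·3·17=2178 → min 2178 | M₃..M₅: k=3: 0+867+16·3·17=1683; k=4: 816+0+16·17·17=5440 → min 1683.
Length 4: M₁..M₄: k=1: 0+2178+9·22·17=5544; k=2: 3168+816+9·16·17=6432; k=3: 1650+0+9·3·17=2109 → min 2109 | M₂..M₅: k=2: 0+1683+22·16·17=7667; k=3: 1056+867+22·3·17=3045; k=4: 2178+0+22·17·17=8536 → min 3045.
Length 5: M₁..M₅: k=1: 0+3045+9·22·17=6411; k=2: 3168+1683+9·16·17=7299; k=3: 1650+867+9·3·17=2976; k=4: 2109+0+9·17·17=4710 → min 2976.
Optimal order: ((M₁ (M₂ M₃)) (M₄ M₅)) with cost 2976.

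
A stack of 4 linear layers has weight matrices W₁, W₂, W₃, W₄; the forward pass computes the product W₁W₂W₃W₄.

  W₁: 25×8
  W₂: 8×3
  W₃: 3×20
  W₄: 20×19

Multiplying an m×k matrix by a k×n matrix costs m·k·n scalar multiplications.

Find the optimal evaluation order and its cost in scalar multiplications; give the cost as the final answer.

Adjacent pairs: W₁W₂ = 25·8·3 = 600; W₂W₃ = 8·3·20 = 480; W₃W₄ = 3·20·19 = 1140.
Length 3: W₁..W₃: k=1: 0+480+25·8·20=4480; k=2: 600+0+25·3·20=2100 → min 2100 | W₂..W₄: k=2: 0+1140+8·3·19=1596; k=3: 480+0+8·20·19=3520 → min 1596.
Length 4: W₁..W₄: k=1: 0+1596+25·8·19=5396; k=2: 600+1140+25·3·19=3165; k=3: 2100+0+25·20·19=11600 → min 3165.
Optimal parenthesization: ((W₁W₂)(W₃W₄)) with cost 3165.

3165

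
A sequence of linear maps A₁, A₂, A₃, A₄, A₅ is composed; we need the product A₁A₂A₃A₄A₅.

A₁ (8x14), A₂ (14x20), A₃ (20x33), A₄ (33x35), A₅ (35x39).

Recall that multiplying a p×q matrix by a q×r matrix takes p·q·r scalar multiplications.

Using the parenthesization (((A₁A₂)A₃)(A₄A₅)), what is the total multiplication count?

(A₁A₂): 8×14 by 14×20 → 8×20, cost 8·14·20 = 2240
((A₁A₂)A₃): 8×20 by 20×33 → 8×33, cost 8·20·33 = 5280; cumulative 7520
(A₄A₅): 33×35 by 35×39 → 33×39, cost 33·35·39 = 45045
(((A₁A₂)A₃)(A₄A₅)): 8×33 by 33×39 → 8×39, cost 8·33·39 = 10296; cumulative 62861
Total: 62861 scalar multiplications.

62861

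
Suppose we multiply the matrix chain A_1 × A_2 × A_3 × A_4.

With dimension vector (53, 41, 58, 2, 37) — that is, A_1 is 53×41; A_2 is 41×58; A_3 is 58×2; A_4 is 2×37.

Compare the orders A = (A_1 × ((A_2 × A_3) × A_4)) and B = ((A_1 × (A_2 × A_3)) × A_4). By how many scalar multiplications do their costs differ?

75167

Order A = (A_1 × ((A_2 × A_3) × A_4)): (A_2 × A_3): 41×58 by 58×2 → 41×2, cost 41·58·2 = 4756; ((A_2 × A_3) × A_4): 41×2 by 2×37 → 41×37, cost 41·2·37 = 3034; cumulative 7790; (A_1 × ((A_2 × A_3) × A_4)): 53×41 by 41×37 → 53×37, cost 53·41·37 = 80401; cumulative 88191. Total 88191.
Order B = ((A_1 × (A_2 × A_3)) × A_4): (A_2 × A_3): 41×58 by 58×2 → 41×2, cost 41·58·2 = 4756; (A_1 × (A_2 × A_3)): 53×41 by 41×2 → 53×2, cost 53·41·2 = 4346; cumulative 9102; ((A_1 × (A_2 × A_3)) × A_4): 53×2 by 2×37 → 53×37, cost 53·2·37 = 3922; cumulative 13024. Total 13024.
Difference: |88191 − 13024| = 75167.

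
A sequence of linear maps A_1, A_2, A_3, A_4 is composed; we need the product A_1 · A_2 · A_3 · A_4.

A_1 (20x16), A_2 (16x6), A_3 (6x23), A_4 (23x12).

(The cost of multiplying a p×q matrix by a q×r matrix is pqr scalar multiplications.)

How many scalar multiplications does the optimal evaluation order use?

Adjacent pairs: A_1A_2 = 20·16·6 = 1920; A_2A_3 = 16·6·23 = 2208; A_3A_4 = 6·23·12 = 1656.
Length 3: A_1..A_3: k=1: 0+2208+20·16·23=9568; k=2: 1920+0+20·6·23=4680 → min 4680 | A_2..A_4: k=2: 0+1656+16·6·12=2808; k=3: 2208+0+16·23·12=6624 → min 2808.
Length 4: A_1..A_4: k=1: 0+2808+20·16·12=6648; k=2: 1920+1656+20·6·12=5016; k=3: 4680+0+20·23·12=10200 → min 5016.
Optimal order: ((A_1 · A_2) · (A_3 · A_4)) with cost 5016.

5016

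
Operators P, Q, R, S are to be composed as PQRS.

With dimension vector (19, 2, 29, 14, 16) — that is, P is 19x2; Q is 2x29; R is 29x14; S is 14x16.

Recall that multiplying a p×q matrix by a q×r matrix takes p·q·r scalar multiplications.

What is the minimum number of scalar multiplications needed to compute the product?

Adjacent pairs: PQ = 19·2·29 = 1102; QR = 2·29·14 = 812; RS = 29·14·16 = 6496.
Length 3: P..R: k=1: 0+812+19·2·14=1344; k=2: 1102+0+19·29·14=8816 → min 1344 | Q..S: k=2: 0+6496+2·29·16=7424; k=3: 812+0+2·14·16=1260 → min 1260.
Length 4: P..S: k=1: 0+1260+19·2·16=1868; k=2: 1102+6496+19·29·16=16414; k=3: 1344+0+19·14·16=5600 → min 1868.
Optimal order: (P((QR)S)) with cost 1868.

1868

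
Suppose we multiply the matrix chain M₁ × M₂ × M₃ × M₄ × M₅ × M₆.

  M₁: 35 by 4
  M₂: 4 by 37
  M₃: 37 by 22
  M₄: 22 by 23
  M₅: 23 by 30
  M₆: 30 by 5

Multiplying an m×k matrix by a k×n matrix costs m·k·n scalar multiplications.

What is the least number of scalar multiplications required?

9340

Adjacent pairs: M₁M₂ = 35·4·37 = 5180; M₂M₃ = 4·37·22 = 3256; M₃M₄ = 37·22·23 = 18722; M₄M₅ = 22·23·30 = 15180; M₅M₆ = 23·30·5 = 3450.
Length 3: M₁..M₃: k=1: 0+3256+35·4·22=6336; k=2: 5180+0+35·37·22=33670 → min 6336 | M₂..M₄: k=2: 0+18722+4·37·23=22126; k=3: 3256+0+4·22·23=5280 → min 5280 | M₃..M₅: k=3: 0+15180+37·22·30=39600; k=4: 18722+0+37·23·30=44252 → min 39600 | M₄..M₆: k=4: 0+3450+22·23·5=5980; k=5: 15180+0+22·30·5=18480 → min 5980.
Length 4: M₁..M₄: k=1: 0+5280+35·4·23=8500; k=2: 5180+18722+35·37·23=53687; k=3: 6336+0+35·22·23=24046 → min 8500 | M₂..M₅: k=2: 0+39600+4·37·30=44040; k=3: 3256+15180+4·22·30=21076; k=4: 5280+0+4·23·30=8040 → min 8040 | M₃..M₆: k=3: 0+5980+37·22·5=10050; k=4: 18722+3450+37·23·5=26427; k=5: 39600+0+37·30·5=45150 → min 10050.
Length 5: M₁..M₅: k=1: 0+8040+35·4·30=12240; k=2: 5180+39600+35·37·30=83630; k=3: 6336+15180+35·22·30=44616; k=4: 8500+0+35·23·30=32650 → min 12240 | M₂..M₆: k=2: 0+10050+4·37·5=10790; k=3: 3256+5980+4·22·5=9676; k=4: 5280+3450+4·23·5=9190; k=5: 8040+0+4·30·5=8640 → min 8640.
Length 6: M₁..M₆: k=1: 0+8640+35·4·5=9340; k=2: 5180+10050+35·37·5=21705; k=3: 6336+5980+35·22·5=16166; k=4: 8500+3450+35·23·5=15975; k=5: 12240+0+35·30·5=17490 → min 9340.
Optimal order: (M₁ × ((((M₂ × M₃) × M₄) × M₅) × M₆)) with cost 9340.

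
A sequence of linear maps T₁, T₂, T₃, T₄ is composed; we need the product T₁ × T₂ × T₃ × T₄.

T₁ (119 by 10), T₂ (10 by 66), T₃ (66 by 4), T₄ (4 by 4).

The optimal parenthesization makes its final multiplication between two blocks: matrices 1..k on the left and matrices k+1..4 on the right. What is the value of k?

1

Adjacent pairs: T₁T₂ = 119·10·66 = 78540; T₂T₃ = 10·66·4 = 2640; T₃T₄ = 66·4·4 = 1056.
Length 3: T₁..T₃: k=1: 0+2640+119·10·4=7400; k=2: 78540+0+119·66·4=109956 → min 7400 | T₂..T₄: k=2: 0+1056+10·66·4=3696; k=3: 2640+0+10·4·4=2800 → min 2800.
Top-level splits: k=1: (T₁..T₁)·(T₂..T₄) → 0+2800+119·10·4 = 7560; k=2: (T₁..T₂)·(T₃..T₄) → 78540+1056+119·66·4 = 111012; k=3: (T₁..T₃)·(T₄..T₄) → 7400+0+119·4·4 = 9304.
Best split is after T₁, i.e. k = 1.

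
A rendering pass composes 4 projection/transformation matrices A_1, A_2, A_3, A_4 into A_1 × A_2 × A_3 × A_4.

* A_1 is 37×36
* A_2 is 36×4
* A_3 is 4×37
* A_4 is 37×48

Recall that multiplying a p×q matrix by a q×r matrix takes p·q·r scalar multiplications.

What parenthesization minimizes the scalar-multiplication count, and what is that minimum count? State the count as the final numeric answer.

Adjacent pairs: A_1A_2 = 37·36·4 = 5328; A_2A_3 = 36·4·37 = 5328; A_3A_4 = 4·37·48 = 7104.
Length 3: A_1..A_3: k=1: 0+5328+37·36·37=54612; k=2: 5328+0+37·4·37=10804 → min 10804 | A_2..A_4: k=2: 0+7104+36·4·48=14016; k=3: 5328+0+36·37·48=69264 → min 14016.
Length 4: A_1..A_4: k=1: 0+14016+37·36·48=77952; k=2: 5328+7104+37·4·48=19536; k=3: 10804+0+37·37·48=76516 → min 19536.
Optimal parenthesization: ((A_1 × A_2) × (A_3 × A_4)) with cost 19536.

19536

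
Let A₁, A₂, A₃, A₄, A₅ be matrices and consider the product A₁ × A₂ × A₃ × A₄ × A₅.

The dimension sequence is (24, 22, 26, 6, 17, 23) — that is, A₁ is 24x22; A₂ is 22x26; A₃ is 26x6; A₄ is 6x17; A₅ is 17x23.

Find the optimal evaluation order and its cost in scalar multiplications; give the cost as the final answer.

Adjacent pairs: A₁A₂ = 24·22·26 = 13728; A₂A₃ = 22·26·6 = 3432; A₃A₄ = 26·6·17 = 2652; A₄A₅ = 6·17·23 = 2346.
Length 3: A₁..A₃: k=1: 0+3432+24·22·6=6600; k=2: 13728+0+24·26·6=17472 → min 6600 | A₂..A₄: k=2: 0+2652+22·26·17=12376; k=3: 3432+0+22·6·17=5676 → min 5676 | A₃..A₅: k=3: 0+2346+26·6·23=5934; k=4: 2652+0+26·17·23=12818 → min 5934.
Length 4: A₁..A₄: k=1: 0+5676+24·22·17=14652; k=2: 13728+2652+24·26·17=26988; k=3: 6600+0+24·6·17=9048 → min 9048 | A₂..A₅: k=2: 0+5934+22·26·23=19090; k=3: 3432+2346+22·6·23=8814; k=4: 5676+0+22·17·23=14278 → min 8814.
Length 5: A₁..A₅: k=1: 0+8814+24·22·23=20958; k=2: 13728+5934+24·26·23=34014; k=3: 6600+2346+24·6·23=12258; k=4: 9048+0+24·17·23=18432 → min 12258.
Optimal parenthesization: ((A₁ × (A₂ × A₃)) × (A₄ × A₅)) with cost 12258.

12258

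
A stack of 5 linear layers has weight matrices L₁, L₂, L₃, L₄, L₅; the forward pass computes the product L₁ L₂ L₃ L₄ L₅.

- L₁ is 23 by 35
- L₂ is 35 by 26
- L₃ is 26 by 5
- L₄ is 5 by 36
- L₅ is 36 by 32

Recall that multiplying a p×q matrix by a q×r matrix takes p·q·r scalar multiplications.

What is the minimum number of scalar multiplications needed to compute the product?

Adjacent pairs: L₁L₂ = 23·35·26 = 20930; L₂L₃ = 35·26·5 = 4550; L₃L₄ = 26·5·36 = 4680; L₄L₅ = 5·36·32 = 5760.
Length 3: L₁..L₃: k=1: 0+4550+23·35·5=8575; k=2: 20930+0+23·26·5=23920 → min 8575 | L₂..L₄: k=2: 0+4680+35·26·36=37440; k=3: 4550+0+35·5·36=10850 → min 10850 | L₃..L₅: k=3: 0+5760+26·5·32=9920; k=4: 4680+0+26·36·32=34632 → min 9920.
Length 4: L₁..L₄: k=1: 0+10850+23·35·36=39830; k=2: 20930+4680+23·26·36=47138; k=3: 8575+0+23·5·36=12715 → min 12715 | L₂..L₅: k=2: 0+9920+35·26·32=39040; k=3: 4550+5760+35·5·32=15910; k=4: 10850+0+35·36·32=51170 → min 15910.
Length 5: L₁..L₅: k=1: 0+15910+23·35·32=41670; k=2: 20930+9920+23·26·32=49986; k=3: 8575+5760+23·5·32=18015; k=4: 12715+0+23·36·32=39211 → min 18015.
Optimal order: ((L₁ (L₂ L₃)) (L₄ L₅)) with cost 18015.

18015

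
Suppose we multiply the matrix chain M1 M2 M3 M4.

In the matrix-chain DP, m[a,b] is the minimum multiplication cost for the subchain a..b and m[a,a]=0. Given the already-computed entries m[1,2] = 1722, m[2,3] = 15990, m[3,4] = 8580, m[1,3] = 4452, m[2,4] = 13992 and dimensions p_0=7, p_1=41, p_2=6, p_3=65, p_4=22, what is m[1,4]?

m[1,4] = min over k∈[1,3] of m[1,k]+m[k+1,4]+p_{0}·p_k·p_{4}.
k=1: 0 + 13992 + 7·41·22 = 20306; k=2: 1722 + 8580 + 7·6·22 = 11226; k=3: 4452 + 0 + 7·65·22 = 14462.
Minimum: 11226 at k=2.

11226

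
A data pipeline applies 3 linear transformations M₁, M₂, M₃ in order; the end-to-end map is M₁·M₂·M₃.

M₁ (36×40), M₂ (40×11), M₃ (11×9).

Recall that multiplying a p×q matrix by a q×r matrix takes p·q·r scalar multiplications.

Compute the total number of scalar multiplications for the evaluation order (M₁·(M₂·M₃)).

16920

(M₂·M₃): 40×11 by 11×9 → 40×9, cost 40·11·9 = 3960
(M₁·(M₂·M₃)): 36×40 by 40×9 → 36×9, cost 36·40·9 = 12960; cumulative 16920
Total: 16920 scalar multiplications.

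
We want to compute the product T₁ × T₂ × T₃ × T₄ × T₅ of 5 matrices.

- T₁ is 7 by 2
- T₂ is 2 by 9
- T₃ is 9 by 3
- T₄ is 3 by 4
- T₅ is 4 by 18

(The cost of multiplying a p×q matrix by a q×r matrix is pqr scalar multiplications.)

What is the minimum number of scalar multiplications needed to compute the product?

Adjacent pairs: T₁T₂ = 7·2·9 = 126; T₂T₃ = 2·9·3 = 54; T₃T₄ = 9·3·4 = 108; T₄T₅ = 3·4·18 = 216.
Length 3: T₁..T₃: k=1: 0+54+7·2·3=96; k=2: 126+0+7·9·3=315 → min 96 | T₂..T₄: k=2: 0+108+2·9·4=180; k=3: 54+0+2·3·4=78 → min 78 | T₃..T₅: k=3: 0+216+9·3·18=702; k=4: 108+0+9·4·18=756 → min 702.
Length 4: T₁..T₄: k=1: 0+78+7·2·4=134; k=2: 126+108+7·9·4=486; k=3: 96+0+7·3·4=180 → min 134 | T₂..T₅: k=2: 0+702+2·9·18=1026; k=3: 54+216+2·3·18=378; k=4: 78+0+2·4·18=222 → min 222.
Length 5: T₁..T₅: k=1: 0+222+7·2·18=474; k=2: 126+702+7·9·18=1962; k=3: 96+216+7·3·18=690; k=4: 134+0+7·4·18=638 → min 474.
Optimal order: (T₁ × (((T₂ × T₃) × T₄) × T₅)) with cost 474.

474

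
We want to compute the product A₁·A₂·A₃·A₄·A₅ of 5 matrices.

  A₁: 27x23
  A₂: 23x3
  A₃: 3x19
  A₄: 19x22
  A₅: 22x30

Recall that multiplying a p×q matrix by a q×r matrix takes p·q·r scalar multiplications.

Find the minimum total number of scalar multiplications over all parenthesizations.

Adjacent pairs: A₁A₂ = 27·23·3 = 1863; A₂A₃ = 23·3·19 = 1311; A₃A₄ = 3·19·22 = 1254; A₄A₅ = 19·22·30 = 12540.
Length 3: A₁..A₃: k=1: 0+1311+27·23·19=13110; k=2: 1863+0+27·3·19=3402 → min 3402 | A₂..A₄: k=2: 0+1254+23·3·22=2772; k=3: 1311+0+23·19·22=10925 → min 2772 | A₃..A₅: k=3: 0+12540+3·19·30=14250; k=4: 1254+0+3·22·30=3234 → min 3234.
Length 4: A₁..A₄: k=1: 0+2772+27·23·22=16434; k=2: 1863+1254+27·3·22=4899; k=3: 3402+0+27·19·22=14688 → min 4899 | A₂..A₅: k=2: 0+3234+23·3·30=5304; k=3: 1311+12540+23·19·30=26961; k=4: 2772+0+23·22·30=17952 → min 5304.
Length 5: A₁..A₅: k=1: 0+5304+27·23·30=23934; k=2: 1863+3234+27·3·30=7527; k=3: 3402+12540+27·19·30=31332; k=4: 4899+0+27·22·30=22719 → min 7527.
Optimal order: ((A₁·A₂)·((A₃·A₄)·A₅)) with cost 7527.

7527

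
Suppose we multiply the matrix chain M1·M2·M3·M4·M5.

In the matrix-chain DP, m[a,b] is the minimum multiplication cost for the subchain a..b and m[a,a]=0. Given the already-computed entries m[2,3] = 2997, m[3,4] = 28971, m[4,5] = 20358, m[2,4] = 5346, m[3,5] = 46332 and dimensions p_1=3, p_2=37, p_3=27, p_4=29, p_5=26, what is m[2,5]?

7608

m[2,5] = min over k∈[2,4] of m[2,k]+m[k+1,5]+p_{1}·p_k·p_{5}.
k=2: 0 + 46332 + 3·37·26 = 49218; k=3: 2997 + 20358 + 3·27·26 = 25461; k=4: 5346 + 0 + 3·29·26 = 7608.
Minimum: 7608 at k=4.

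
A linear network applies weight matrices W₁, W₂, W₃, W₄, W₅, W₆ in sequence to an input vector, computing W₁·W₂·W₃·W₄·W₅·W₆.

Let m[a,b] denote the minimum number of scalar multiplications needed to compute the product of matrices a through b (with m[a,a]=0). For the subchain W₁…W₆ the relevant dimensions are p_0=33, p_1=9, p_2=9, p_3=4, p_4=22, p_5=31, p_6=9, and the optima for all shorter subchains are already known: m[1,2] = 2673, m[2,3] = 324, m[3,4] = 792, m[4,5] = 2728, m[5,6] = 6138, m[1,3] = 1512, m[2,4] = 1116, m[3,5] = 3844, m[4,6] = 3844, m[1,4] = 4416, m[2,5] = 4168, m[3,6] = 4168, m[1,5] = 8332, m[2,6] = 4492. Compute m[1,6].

m[1,6] = min over k∈[1,5] of m[1,k]+m[k+1,6]+p_{0}·p_k·p_{6}.
k=1: 0 + 4492 + 33·9·9 = 7165; k=2: 2673 + 4168 + 33·9·9 = 9514; k=3: 1512 + 3844 + 33·4·9 = 6544; k=4: 4416 + 6138 + 33·22·9 = 17088; k=5: 8332 + 0 + 33·31·9 = 17539.
Minimum: 6544 at k=3.

6544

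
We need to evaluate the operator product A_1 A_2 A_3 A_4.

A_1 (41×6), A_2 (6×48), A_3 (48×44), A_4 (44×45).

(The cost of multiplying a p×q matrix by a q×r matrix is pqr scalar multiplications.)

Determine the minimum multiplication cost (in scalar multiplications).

35622

Adjacent pairs: A_1A_2 = 41·6·48 = 11808; A_2A_3 = 6·48·44 = 12672; A_3A_4 = 48·44·45 = 95040.
Length 3: A_1..A_3: k=1: 0+12672+41·6·44=23496; k=2: 11808+0+41·48·44=98400 → min 23496 | A_2..A_4: k=2: 0+95040+6·48·45=108000; k=3: 12672+0+6·44·45=24552 → min 24552.
Length 4: A_1..A_4: k=1: 0+24552+41·6·45=35622; k=2: 11808+95040+41·48·45=195408; k=3: 23496+0+41·44·45=104676 → min 35622.
Optimal order: (A_1 ((A_2 A_3) A_4)) with cost 35622.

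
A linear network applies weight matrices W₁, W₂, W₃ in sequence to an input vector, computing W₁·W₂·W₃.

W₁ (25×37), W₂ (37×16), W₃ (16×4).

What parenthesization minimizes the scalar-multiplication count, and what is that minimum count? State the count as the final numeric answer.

(W₁·(W₂·W₃)): cost 6068.
((W₁·W₂)·W₃): cost 16400.
Optimal: (W₁·(W₂·W₃)) with cost 6068.

6068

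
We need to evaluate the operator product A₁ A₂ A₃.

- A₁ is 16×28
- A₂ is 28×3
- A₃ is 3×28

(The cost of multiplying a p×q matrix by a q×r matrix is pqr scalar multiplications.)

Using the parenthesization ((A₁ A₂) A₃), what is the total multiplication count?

(A₁ A₂): 16×28 by 28×3 → 16×3, cost 16·28·3 = 1344
((A₁ A₂) A₃): 16×3 by 3×28 → 16×28, cost 16·3·28 = 1344; cumulative 2688
Total: 2688 scalar multiplications.

2688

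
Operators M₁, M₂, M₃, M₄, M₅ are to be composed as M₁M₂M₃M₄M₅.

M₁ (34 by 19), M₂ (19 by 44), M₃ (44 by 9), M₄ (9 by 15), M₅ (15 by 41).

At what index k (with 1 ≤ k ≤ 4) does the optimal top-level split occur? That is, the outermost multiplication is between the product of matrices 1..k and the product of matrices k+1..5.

3

Adjacent pairs: M₁M₂ = 34·19·44 = 28424; M₂M₃ = 19·44·9 = 7524; M₃M₄ = 44·9·15 = 5940; M₄M₅ = 9·15·41 = 5535.
Length 3: M₁..M₃: k=1: 0+7524+34·19·9=13338; k=2: 28424+0+34·44·9=41888 → min 13338 | M₂..M₄: k=2: 0+5940+19·44·15=18480; k=3: 7524+0+19·9·15=10089 → min 10089 | M₃..M₅: k=3: 0+5535+44·9·41=21771; k=4: 5940+0+44·15·41=33000 → min 21771.
Length 4: M₁..M₄: k=1: 0+10089+34·19·15=19779; k=2: 28424+5940+34·44·15=56804; k=3: 13338+0+34·9·15=17928 → min 17928 | M₂..M₅: k=2: 0+21771+19·44·41=56047; k=3: 7524+5535+19·9·41=20070; k=4: 10089+0+19·15·41=21774 → min 20070.
Top-level splits: k=1: (M₁..M₁)·(M₂..M₅) → 0+20070+34·19·41 = 46556; k=2: (M₁..M₂)·(M₃..M₅) → 28424+21771+34·44·41 = 111531; k=3: (M₁..M₃)·(M₄..M₅) → 13338+5535+34·9·41 = 31419; k=4: (M₁..M₄)·(M₅..M₅) → 17928+0+34·15·41 = 38838.
Best split is after M₃, i.e. k = 3.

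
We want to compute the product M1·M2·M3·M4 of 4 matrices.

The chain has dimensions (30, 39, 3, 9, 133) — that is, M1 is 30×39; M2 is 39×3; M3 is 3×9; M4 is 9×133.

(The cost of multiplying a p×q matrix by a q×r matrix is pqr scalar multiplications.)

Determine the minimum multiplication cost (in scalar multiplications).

Adjacent pairs: M1M2 = 30·39·3 = 3510; M2M3 = 39·3·9 = 1053; M3M4 = 3·9·133 = 3591.
Length 3: M1..M3: k=1: 0+1053+30·39·9=11583; k=2: 3510+0+30·3·9=4320 → min 4320 | M2..M4: k=2: 0+3591+39·3·133=19152; k=3: 1053+0+39·9·133=47736 → min 19152.
Length 4: M1..M4: k=1: 0+19152+30·39·133=174762; k=2: 3510+3591+30·3·133=19071; k=3: 4320+0+30·9·133=40230 → min 19071.
Optimal order: ((M1·M2)·(M3·M4)) with cost 19071.

19071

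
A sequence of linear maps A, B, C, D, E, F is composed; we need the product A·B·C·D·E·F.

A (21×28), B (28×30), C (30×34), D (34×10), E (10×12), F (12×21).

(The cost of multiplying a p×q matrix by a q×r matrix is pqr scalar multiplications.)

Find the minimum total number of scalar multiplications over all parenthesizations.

31410

Adjacent pairs: AB = 21·28·30 = 17640; BC = 28·30·34 = 28560; CD = 30·34·10 = 10200; DE = 34·10·12 = 4080; EF = 10·12·21 = 2520.
Length 3: A..C: k=1: 0+28560+21·28·34=48552; k=2: 17640+0+21·30·34=39060 → min 39060 | B..D: k=2: 0+10200+28·30·10=18600; k=3: 28560+0+28·34·10=38080 → min 18600 | C..E: k=3: 0+4080+30·34·12=16320; k=4: 10200+0+30·10·12=13800 → min 13800 | D..F: k=4: 0+2520+34·10·21=9660; k=5: 4080+0+34·12·21=12648 → min 9660.
Length 4: A..D: k=1: 0+18600+21·28·10=24480; k=2: 17640+10200+21·30·10=34140; k=3: 39060+0+21·34·10=46200 → min 24480 | B..E: k=2: 0+13800+28·30·12=23880; k=3: 28560+4080+28·34·12=44064; k=4: 18600+0+28·10·12=21960 → min 21960 | C..F: k=3: 0+9660+30·34·21=31080; k=4: 10200+2520+30·10·21=19020; k=5: 13800+0+30·12·21=21360 → min 19020.
Length 5: A..E: k=1: 0+21960+21·28·12=29016; k=2: 17640+13800+21·30·12=39000; k=3: 39060+4080+21·34·12=51708; k=4: 24480+0+21·10·12=27000 → min 27000 | B..F: k=2: 0+19020+28·30·21=36660; k=3: 28560+9660+28·34·21=58212; k=4: 18600+2520+28·10·21=27000; k=5: 21960+0+28·12·21=29016 → min 27000.
Length 6: A..F: k=1: 0+27000+21·28·21=39348; k=2: 17640+19020+21·30·21=49890; k=3: 39060+9660+21·34·21=63714; k=4: 24480+2520+21·10·21=31410; k=5: 27000+0+21·12·21=32292 → min 31410.
Optimal order: ((A·(B·(C·D)))·(E·F)) with cost 31410.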